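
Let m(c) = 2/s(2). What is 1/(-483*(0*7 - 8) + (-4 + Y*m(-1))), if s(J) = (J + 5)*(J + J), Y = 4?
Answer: 7/27022 ≈ 0.00025905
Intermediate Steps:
s(J) = 2*J*(5 + J) (s(J) = (5 + J)*(2*J) = 2*J*(5 + J))
m(c) = 1/14 (m(c) = 2/((2*2*(5 + 2))) = 2/((2*2*7)) = 2/28 = 2*(1/28) = 1/14)
1/(-483*(0*7 - 8) + (-4 + Y*m(-1))) = 1/(-483*(0*7 - 8) + (-4 + 4*(1/14))) = 1/(-483*(0 - 8) + (-4 + 2/7)) = 1/(-483*(-8) - 26/7) = 1/(3864 - 26/7) = 1/(27022/7) = 7/27022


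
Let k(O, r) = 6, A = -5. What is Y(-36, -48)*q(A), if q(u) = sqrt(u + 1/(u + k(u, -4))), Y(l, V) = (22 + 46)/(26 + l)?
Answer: -68*I/5 ≈ -13.6*I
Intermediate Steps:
Y(l, V) = 68/(26 + l)
q(u) = sqrt(u + 1/(6 + u)) (q(u) = sqrt(u + 1/(u + 6)) = sqrt(u + 1/(6 + u)))
Y(-36, -48)*q(A) = (68/(26 - 36))*sqrt((1 - 5*(6 - 5))/(6 - 5)) = (68/(-10))*sqrt((1 - 5*1)/1) = (68*(-1/10))*sqrt(1*(1 - 5)) = -34*2*I/5 = -68*I/5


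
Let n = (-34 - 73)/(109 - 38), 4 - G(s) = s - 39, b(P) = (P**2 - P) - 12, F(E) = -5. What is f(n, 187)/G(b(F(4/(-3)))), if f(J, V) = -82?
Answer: -82/25 ≈ -3.2800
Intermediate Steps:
b(P) = -12 + P**2 - P
G(s) = 43 - s (G(s) = 4 - (s - 39) = 4 - (-39 + s) = 4 + (39 - s) = 43 - s)
n = -107/71 ≈ -1.5070
f(n, 187)/G(b(F(4/(-3)))) = -82/(43 - (-12 + (-5)**2 - 1*(-5))) = -82/(43 - (-12 + 25 + 5)) = -82/(43 - 1*18) = -82/(43 - 18) = -82/25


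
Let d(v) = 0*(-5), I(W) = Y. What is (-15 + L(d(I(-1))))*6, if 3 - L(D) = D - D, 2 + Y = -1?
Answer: -72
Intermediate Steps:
Y = -3 (Y = -2 - 1 = -3)
I(W) = -3
d(v) = 0
L(D) = 3 (L(D) = 3 - (D - D) = 3 - 1*0 = 3 + 0 = 3)
(-15 + L(d(I(-1))))*6 = (-15 + 3)*6 = -12*6 = -72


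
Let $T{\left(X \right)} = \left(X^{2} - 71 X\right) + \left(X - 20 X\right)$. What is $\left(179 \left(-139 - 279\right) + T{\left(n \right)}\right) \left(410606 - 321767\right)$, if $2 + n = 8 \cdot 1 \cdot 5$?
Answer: $-6822657522$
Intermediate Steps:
$n = 38$ ($n = -2 + 8 \cdot 1 \cdot 5 = -2 + 8 \cdot 5 = -2 + 40 = 38$)
$T{\left(X \right)} = X^{2} - 90 X$ ($T{\left(X \right)} = \left(X^{2} - 71 X\right) - 19 X = X^{2} - 90 X$)
$\left(179 \left(-139 - 279\right) + T{\left(n \right)}\right) \left(410606 - 321767\right) = \left(179 \left(-139 - 279\right) + 38 \left(-90 + 38\right)\right) \left(410606 - 321767\right) = \left(179 \left(-418\right) + 38 \left(-52\right)\right) 88839 = \left(-74822 - 1976\right) 88839 = \left(-76798\right) 88839 = -6822657522$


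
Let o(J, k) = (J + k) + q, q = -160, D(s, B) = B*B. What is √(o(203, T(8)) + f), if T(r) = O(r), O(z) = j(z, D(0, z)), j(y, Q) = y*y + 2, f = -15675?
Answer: I*√15566 ≈ 124.76*I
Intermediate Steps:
D(s, B) = B²
j(y, Q) = 2 + y² (j(y, Q) = y² + 2 = 2 + y²)
O(z) = 2 + z²
T(r) = 2 + r²
o(J, k) = -160 + J + k (o(J, k) = (J + k) - 160 = -160 + J + k)
√(o(203, T(8)) + f) = √((-160 + 203 + (2 + 8²)) - 15675) = √((-160 + 203 + (2 + 64)) - 15675) = √((-160 + 203 + 66) - 15675) = √(109 - 15675) = √(-15566) = I*√15566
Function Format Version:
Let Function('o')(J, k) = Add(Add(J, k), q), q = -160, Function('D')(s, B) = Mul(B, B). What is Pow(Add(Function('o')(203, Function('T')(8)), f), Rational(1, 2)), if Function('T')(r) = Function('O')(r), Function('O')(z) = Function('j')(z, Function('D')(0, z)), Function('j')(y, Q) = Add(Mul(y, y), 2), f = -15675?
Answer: Mul(I, Pow(15566, Rational(1, 2))) ≈ Mul(124.76, I)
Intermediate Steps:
Function('D')(s, B) = Pow(B, 2)
Function('j')(y, Q) = Add(2, Pow(y, 2)) (Function('j')(y, Q) = Add(Pow(y, 2), 2) = Add(2, Pow(y, 2)))
Function('O')(z) = Add(2, Pow(z, 2))
Function('T')(r) = Add(2, Pow(r, 2))
Function('o')(J, k) = Add(-160, J, k) (Function('o')(J, k) = Add(Add(J, k), -160) = Add(-160, J, k))
Pow(Add(Function('o')(203, Function('T')(8)), f), Rational(1, 2)) = Pow(Add(Add(-160, 203, Add(2, Pow(8, 2))), -15675), Rational(1, 2)) = Pow(Add(Add(-160, 203, Add(2, 64)), -15675), Rational(1, 2)) = Pow(Add(Add(-160, 203, 66), -15675), Rational(1, 2)) = Pow(Add(109, -15675), Rational(1, 2)) = Pow(-15566, Rational(1, 2)) = Mul(I, Pow(15566, Rational(1, 2)))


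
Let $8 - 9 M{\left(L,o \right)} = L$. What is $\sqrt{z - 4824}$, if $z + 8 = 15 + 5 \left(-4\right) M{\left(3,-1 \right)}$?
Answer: $\frac{i \sqrt{43453}}{3} \approx 69.485 i$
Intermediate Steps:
$M{\left(L,o \right)} = \frac{8}{9} - \frac{L}{9}$
$z = - \frac{37}{9}$ ($z = -8 + \left(15 + 5 \left(-4\right) \left(\frac{8}{9} - \frac{1}{3}\right)\right) = -8 + \left(15 - 20 \left(\frac{8}{9} - \frac{1}{3}\right)\right) = -8 + \left(15 - \frac{100}{9}\right) = -8 + \frac{35}{9} = - \frac{37}{9} \approx -4.1111$)
$\sqrt{z - 4824} = \sqrt{- \frac{37}{9} - 4824} = \sqrt{- \frac{43453}{9}} = \frac{i \sqrt{43453}}{3}$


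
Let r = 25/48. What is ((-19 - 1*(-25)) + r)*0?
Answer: 0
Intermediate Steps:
r = 25/48 (r = 25*(1/48) = 25/48 ≈ 0.52083)
((-19 - 1*(-25)) + r)*0 = ((-19 - 1*(-25)) + 25/48)*0 = ((-19 + 25) + 25/48)*0 = (6 + 25/48)*0 = (313/48)*0 = 0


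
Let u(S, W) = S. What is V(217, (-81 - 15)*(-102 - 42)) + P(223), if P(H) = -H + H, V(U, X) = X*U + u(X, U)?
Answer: 3013632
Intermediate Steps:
V(U, X) = X + U*X (V(U, X) = X*U + X = U*X + X = X + U*X)
P(H) = 0
V(217, (-81 - 15)*(-102 - 42)) + P(223) = ((-81 - 15)*(-102 - 42))*(1 + 217) + 0 = -96*(-144)*218 + 0 = 13824*218 + 0 = 3013632 + 0 = 3013632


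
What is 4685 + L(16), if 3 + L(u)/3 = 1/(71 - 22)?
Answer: 229127/49 ≈ 4676.1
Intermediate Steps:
L(u) = -438/49 (L(u) = -9 + 3/(71 - 22) = -9 + 3/49 = -438/49)
4685 + L(16) = 4685 - 438/49 = 229127/49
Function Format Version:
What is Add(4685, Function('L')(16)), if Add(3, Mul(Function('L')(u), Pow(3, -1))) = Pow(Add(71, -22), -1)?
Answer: Rational(229127, 49) ≈ 4676.1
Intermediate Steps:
Function('L')(u) = Rational(-438, 49) (Function('L')(u) = Add(-9, Mul(3, Pow(Add(71, -22), -1))) = Add(-9, Mul(3, Pow(49, -1))) = Add(-9, Mul(3, Rational(1, 49))) = Add(-9, Rational(3, 49)) = Rational(-438, 49))
Add(4685, Function('L')(16)) = Add(4685, Rational(-438, 49)) = Rational(229127, 49)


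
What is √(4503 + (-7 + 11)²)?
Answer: √4519 ≈ 67.224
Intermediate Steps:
√(4503 + (-7 + 11)²) = √(4503 + 4²) = √(4503 + 16) = √4519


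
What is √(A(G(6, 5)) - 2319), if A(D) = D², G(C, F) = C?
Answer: I*√2283 ≈ 47.781*I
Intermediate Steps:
√(A(G(6, 5)) - 2319) = √(6² - 2319) = √(36 - 2319) = √(-2283) = I*√2283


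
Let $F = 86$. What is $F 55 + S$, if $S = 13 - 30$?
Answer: $4713$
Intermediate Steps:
$S = -17$ ($S = 13 - 30 = -17$)
$F 55 + S = 86 \cdot 55 - 17 = 4730 - 17 = 4713$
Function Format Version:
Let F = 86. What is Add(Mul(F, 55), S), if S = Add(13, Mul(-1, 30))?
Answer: 4713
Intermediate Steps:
S = -17 (S = Add(13, -30) = -17)
Add(Mul(F, 55), S) = Add(Mul(86, 55), -17) = Add(4730, -17) = 4713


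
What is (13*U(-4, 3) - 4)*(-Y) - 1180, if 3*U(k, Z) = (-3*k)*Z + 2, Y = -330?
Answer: 51840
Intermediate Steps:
U(k, Z) = 2/3 - Z*k (U(k, Z) = ((-3*k)*Z + 2)/3 = (-3*Z*k + 2)/3 = (2 - 3*Z*k)/3 = 2/3 - Z*k)
(13*U(-4, 3) - 4)*(-Y) - 1180 = (13*(2/3 - 1*3*(-4)) - 4)*(-1*(-330)) - 1180 = (13*(2/3 + 12) - 4)*330 - 1180 = (13*(38/3) - 4)*330 - 1180 = (494/3 - 4)*330 - 1180 = (482/3)*330 - 1180 = 53020 - 1180 = 51840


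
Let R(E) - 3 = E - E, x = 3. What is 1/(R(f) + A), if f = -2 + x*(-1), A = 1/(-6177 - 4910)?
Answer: 11087/33260 ≈ 0.33334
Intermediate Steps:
A = -1/11087 (A = 1/(-11087) = -1/11087 ≈ -9.0196e-5)
f = -5 (f = -2 + 3*(-1) = -2 - 3 = -5)
R(E) = 3 (R(E) = 3 + (E - E) = 3 + 0 = 3)
1/(R(f) + A) = 1/(3 - 1/11087) = 1/(33260/11087) = 11087/33260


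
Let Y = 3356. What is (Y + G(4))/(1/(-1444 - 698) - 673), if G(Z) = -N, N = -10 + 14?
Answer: -7179984/1441567 ≈ -4.9807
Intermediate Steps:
N = 4
G(Z) = -4 (G(Z) = -1*4 = -4)
(Y + G(4))/(1/(-1444 - 698) - 673) = (3356 - 4)/(1/(-1444 - 698) - 673) = 3352/(1/(-2142) - 673) = 3352/(-1/2142 - 673) = 3352/(-1441567/2142) = 3352*(-2142/1441567) = -7179984/1441567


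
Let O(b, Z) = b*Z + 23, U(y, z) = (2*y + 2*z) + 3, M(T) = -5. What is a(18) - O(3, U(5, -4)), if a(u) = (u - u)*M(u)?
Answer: -38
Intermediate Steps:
U(y, z) = 3 + 2*y + 2*z
a(u) = 0 (a(u) = (u - u)*(-5) = 0*(-5) = 0)
O(b, Z) = 23 + Z*b (O(b, Z) = Z*b + 23 = 23 + Z*b)
a(18) - O(3, U(5, -4)) = 0 - (23 + (3 + 2*5 + 2*(-4))*3) = 0 - (23 + (3 + 10 - 8)*3) = 0 - (23 + 5*3) = 0 - (23 + 15) = 0 - 1*38 = 0 - 38 = -38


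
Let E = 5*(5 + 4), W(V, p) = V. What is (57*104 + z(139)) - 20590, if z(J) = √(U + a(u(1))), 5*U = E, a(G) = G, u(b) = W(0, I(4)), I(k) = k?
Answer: -14659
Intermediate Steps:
u(b) = 0
E = 45 (E = 5*9 = 45)
U = 9 (U = (⅕)*45 = 9)
z(J) = 3 (z(J) = √(9 + 0) = √9 = 3)
(57*104 + z(139)) - 20590 = (57*104 + 3) - 20590 = (5928 + 3) - 20590 = 5931 - 20590 = -14659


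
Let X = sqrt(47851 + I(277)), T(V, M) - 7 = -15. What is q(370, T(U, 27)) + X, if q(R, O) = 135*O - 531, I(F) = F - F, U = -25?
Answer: -1611 + sqrt(47851) ≈ -1392.3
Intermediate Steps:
T(V, M) = -8 (T(V, M) = 7 - 15 = -8)
I(F) = 0
X = sqrt(47851) (X = sqrt(47851 + 0) = sqrt(47851) ≈ 218.75)
q(R, O) = -531 + 135*O
q(370, T(U, 27)) + X = (-531 + 135*(-8)) + sqrt(47851) = (-531 - 1080) + sqrt(47851) = -1611 + sqrt(47851)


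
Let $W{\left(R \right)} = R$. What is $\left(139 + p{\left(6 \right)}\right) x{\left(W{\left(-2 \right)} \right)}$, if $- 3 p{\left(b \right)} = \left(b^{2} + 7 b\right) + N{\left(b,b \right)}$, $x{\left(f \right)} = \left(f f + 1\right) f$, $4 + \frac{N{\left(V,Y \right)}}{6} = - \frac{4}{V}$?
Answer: $- \frac{3670}{3} \approx -1223.3$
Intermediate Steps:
$N{\left(V,Y \right)} = -24 - \frac{24}{V}$ ($N{\left(V,Y \right)} = -24 + 6 \left(- \frac{4}{V}\right) = -24 - \frac{24}{V}$)
$x{\left(f \right)} = f \left(1 + f^{2}\right)$ ($x{\left(f \right)} = \left(f^{2} + 1\right) f = \left(1 + f^{2}\right) f = f \left(1 + f^{2}\right)$)
$p{\left(b \right)} = 8 + \frac{8}{b} - \frac{7 b}{3} - \frac{b^{2}}{3}$ ($p{\left(b \right)} = - \frac{\left(b^{2} + 7 b\right) - \left(24 + \frac{24}{b}\right)}{3} = - \frac{-24 + b^{2} - \frac{24}{b} + 7 b}{3} = 8 + \frac{8}{b} - \frac{7 b}{3} - \frac{b^{2}}{3}$)
$\left(139 + p{\left(6 \right)}\right) x{\left(W{\left(-2 \right)} \right)} = \left(139 + \frac{24 + 24 \cdot 6 - 6^{2} \left(7 + 6\right)}{3 \cdot 6}\right) \left(-2 + \left(-2\right)^{3}\right) = \left(139 + \frac{1}{3} \cdot \frac{1}{6} \left(24 + 144 - 36 \cdot 13\right)\right) \left(-2 - 8\right) = \left(139 + \frac{1}{3} \cdot \frac{1}{6} \left(24 + 144 - 468\right)\right) \left(-10\right) = \left(139 + \frac{1}{3} \cdot \frac{1}{6} \left(-300\right)\right) \left(-10\right) = \left(139 - \frac{50}{3}\right) \left(-10\right) = \frac{367}{3} \left(-10\right) = - \frac{3670}{3}$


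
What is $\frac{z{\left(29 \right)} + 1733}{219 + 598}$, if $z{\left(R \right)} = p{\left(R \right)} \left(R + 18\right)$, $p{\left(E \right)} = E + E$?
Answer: $\frac{4459}{817} \approx 5.4578$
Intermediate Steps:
$p{\left(E \right)} = 2 E$
$z{\left(R \right)} = 2 R \left(18 + R\right)$ ($z{\left(R \right)} = 2 R \left(R + 18\right) = 2 R \left(18 + R\right)$)
$\frac{z{\left(29 \right)} + 1733}{219 + 598} = \frac{2 \cdot 29 \left(18 + 29\right) + 1733}{219 + 598} = \frac{2 \cdot 29 \cdot 47 + 1733}{817} = \left(2726 + 1733\right) \frac{1}{817} = 4459 \cdot \frac{1}{817} = \frac{4459}{817}$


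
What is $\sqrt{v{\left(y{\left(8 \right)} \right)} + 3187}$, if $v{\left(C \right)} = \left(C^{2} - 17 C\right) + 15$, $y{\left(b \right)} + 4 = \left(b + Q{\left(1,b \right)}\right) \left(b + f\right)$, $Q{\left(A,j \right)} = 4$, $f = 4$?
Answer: $\sqrt{20422} \approx 142.91$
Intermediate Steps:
$y{\left(b \right)} = -4 + \left(4 + b\right)^{2}$ ($y{\left(b \right)} = -4 + \left(b + 4\right) \left(b + 4\right) = -4 + \left(4 + b\right) \left(4 + b\right) = -4 + \left(4 + b\right)^{2}$)
$v{\left(C \right)} = 15 + C^{2} - 17 C$
$\sqrt{v{\left(y{\left(8 \right)} \right)} + 3187} = \sqrt{\left(15 + \left(12 + 8^{2} + 8 \cdot 8\right)^{2} - 17 \left(12 + 8^{2} + 8 \cdot 8\right)\right) + 3187} = \sqrt{\left(15 + \left(12 + 64 + 64\right)^{2} - 17 \left(12 + 64 + 64\right)\right) + 3187} = \sqrt{\left(15 + 140^{2} - 2380\right) + 3187} = \sqrt{\left(15 + 19600 - 2380\right) + 3187} = \sqrt{17235 + 3187} = \sqrt{20422}$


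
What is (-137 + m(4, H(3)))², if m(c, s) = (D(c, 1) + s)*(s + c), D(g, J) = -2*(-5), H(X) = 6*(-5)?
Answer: 146689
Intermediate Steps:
H(X) = -30
D(g, J) = 10
m(c, s) = (10 + s)*(c + s) (m(c, s) = (10 + s)*(s + c) = (10 + s)*(c + s))
(-137 + m(4, H(3)))² = (-137 + ((-30)² + 10*4 + 10*(-30) + 4*(-30)))² = (-137 + (900 + 40 - 300 - 120))² = (-137 + 520)² = 383² = 146689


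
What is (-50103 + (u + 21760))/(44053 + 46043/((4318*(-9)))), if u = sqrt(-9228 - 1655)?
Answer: -1101465666/1711941643 + 38862*I*sqrt(10883)/1711941643 ≈ -0.6434 + 0.0023682*I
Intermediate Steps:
u = I*sqrt(10883) (u = sqrt(-10883) = I*sqrt(10883) ≈ 104.32*I)
(-50103 + (u + 21760))/(44053 + 46043/((4318*(-9)))) = (-50103 + (I*sqrt(10883) + 21760))/(44053 + 46043/((4318*(-9)))) = (-50103 + (21760 + I*sqrt(10883)))/(44053 + 46043/(-38862)) = (-28343 + I*sqrt(10883))/(44053 + 46043*(-1/38862)) = (-28343 + I*sqrt(10883))/(44053 - 46043/38862) = (-28343 + I*sqrt(10883))/(1711941643/38862) = (-28343 + I*sqrt(10883))*(38862/1711941643) = -1101465666/1711941643 + 38862*I*sqrt(10883)/1711941643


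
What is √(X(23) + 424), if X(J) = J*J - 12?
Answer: √941 ≈ 30.676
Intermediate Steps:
X(J) = -12 + J² (X(J) = J² - 12 = -12 + J²)
√(X(23) + 424) = √((-12 + 23²) + 424) = √((-12 + 529) + 424) = √(517 + 424) = √941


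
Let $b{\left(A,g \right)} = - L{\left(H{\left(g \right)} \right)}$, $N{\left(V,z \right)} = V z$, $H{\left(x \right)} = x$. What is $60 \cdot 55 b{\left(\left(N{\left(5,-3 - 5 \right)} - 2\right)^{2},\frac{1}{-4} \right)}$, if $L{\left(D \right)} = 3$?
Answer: $-9900$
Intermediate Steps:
$b{\left(A,g \right)} = -3$ ($b{\left(A,g \right)} = \left(-1\right) 3 = -3$)
$60 \cdot 55 b{\left(\left(N{\left(5,-3 - 5 \right)} - 2\right)^{2},\frac{1}{-4} \right)} = 60 \cdot 55 \left(-3\right) = 3300 \left(-3\right) = -9900$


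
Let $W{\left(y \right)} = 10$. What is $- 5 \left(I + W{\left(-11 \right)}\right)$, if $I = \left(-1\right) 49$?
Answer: $195$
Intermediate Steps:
$I = -49$
$- 5 \left(I + W{\left(-11 \right)}\right) = - 5 \left(-49 + 10\right) = \left(-5\right) \left(-39\right) = 195$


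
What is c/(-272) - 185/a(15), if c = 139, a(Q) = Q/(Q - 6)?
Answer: -30331/272 ≈ -111.51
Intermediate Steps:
a(Q) = Q/(-6 + Q)
c/(-272) - 185/a(15) = 139/(-272) - 185/(15/(-6 + 15)) = 139*(-1/272) - 185/(15/9) = -139/272 - 185/(15*(⅑)) = -139/272 - 185/5/3 = -139/272 - 185*⅗ = -139/272 - 111 = -30331/272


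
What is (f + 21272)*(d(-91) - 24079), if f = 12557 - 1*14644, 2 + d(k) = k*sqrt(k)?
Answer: -461993985 - 1745835*I*sqrt(91) ≈ -4.6199e+8 - 1.6654e+7*I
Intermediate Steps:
d(k) = -2 + k**(3/2) (d(k) = -2 + k*sqrt(k) = -2 + k**(3/2))
f = -2087 (f = 12557 - 14644 = -2087)
(f + 21272)*(d(-91) - 24079) = (-2087 + 21272)*((-2 + (-91)**(3/2)) - 24079) = 19185*((-2 - 91*I*sqrt(91)) - 24079) = 19185*(-24081 - 91*I*sqrt(91)) = -461993985 - 1745835*I*sqrt(91)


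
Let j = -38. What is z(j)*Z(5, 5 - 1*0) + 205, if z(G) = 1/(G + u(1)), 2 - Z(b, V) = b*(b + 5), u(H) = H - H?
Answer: 3919/19 ≈ 206.26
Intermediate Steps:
u(H) = 0
Z(b, V) = 2 - b*(5 + b) (Z(b, V) = 2 - b*(b + 5) = 2 - b*(5 + b))
z(G) = 1/G (z(G) = 1/(G + 0) = 1/G)
z(j)*Z(5, 5 - 1*0) + 205 = (2 - 1*5² - 5*5)/(-38) + 205 = -(2 - 1*25 - 25)/38 + 205 = -(2 - 25 - 25)/38 + 205 = -1/38*(-48) + 205 = 24/19 + 205 = 3919/19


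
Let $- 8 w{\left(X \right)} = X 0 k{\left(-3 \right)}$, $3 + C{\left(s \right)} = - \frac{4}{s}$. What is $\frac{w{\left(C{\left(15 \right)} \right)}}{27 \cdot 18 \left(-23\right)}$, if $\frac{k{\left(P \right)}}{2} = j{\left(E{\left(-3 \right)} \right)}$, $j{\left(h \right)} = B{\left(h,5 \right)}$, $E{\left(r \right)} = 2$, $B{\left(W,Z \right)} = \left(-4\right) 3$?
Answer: $0$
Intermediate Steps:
$B{\left(W,Z \right)} = -12$
$C{\left(s \right)} = -3 - \frac{4}{s}$
$j{\left(h \right)} = -12$
$k{\left(P \right)} = -24$ ($k{\left(P \right)} = 2 \left(-12\right) = -24$)
$w{\left(X \right)} = 0$ ($w{\left(X \right)} = - \frac{X 0 \left(-24\right)}{8} = - \frac{0 \left(-24\right)}{8} = \left(- \frac{1}{8}\right) 0 = 0$)
$\frac{w{\left(C{\left(15 \right)} \right)}}{27 \cdot 18 \left(-23\right)} = \frac{0}{27 \cdot 18 \left(-23\right)} = \frac{0}{486 \left(-23\right)} = \frac{0}{-11178} = 0 \left(- \frac{1}{11178}\right) = 0$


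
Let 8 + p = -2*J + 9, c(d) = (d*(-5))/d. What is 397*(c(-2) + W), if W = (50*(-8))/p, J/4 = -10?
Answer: -319585/81 ≈ -3945.5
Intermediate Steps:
c(d) = -5 (c(d) = (-5*d)/d = -5)
J = -40 (J = 4*(-10) = -40)
p = 81 (p = -8 + (-2*(-40) + 9) = -8 + (80 + 9) = -8 + 89 = 81)
W = -400/81 (W = (50*(-8))/81 = -400*1/81 = -400/81 ≈ -4.9383)
397*(c(-2) + W) = 397*(-5 - 400/81) = 397*(-805/81) = -319585/81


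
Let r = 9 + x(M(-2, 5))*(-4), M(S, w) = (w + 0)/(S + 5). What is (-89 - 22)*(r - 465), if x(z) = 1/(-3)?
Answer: 50468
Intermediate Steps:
M(S, w) = w/(5 + S)
x(z) = -⅓
r = 31/3 (r = 9 - ⅓*(-4) = 9 + 4/3 = 31/3 ≈ 10.333)
(-89 - 22)*(r - 465) = (-89 - 22)*(31/3 - 465) = -111*(-1364/3) = 50468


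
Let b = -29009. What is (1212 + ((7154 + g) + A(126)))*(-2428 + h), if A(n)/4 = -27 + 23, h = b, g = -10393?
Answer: 64225791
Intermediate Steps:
h = -29009
A(n) = -16 (A(n) = 4*(-27 + 23) = 4*(-4) = -16)
(1212 + ((7154 + g) + A(126)))*(-2428 + h) = (1212 + ((7154 - 10393) - 16))*(-2428 - 29009) = (1212 + (-3239 - 16))*(-31437) = (1212 - 3255)*(-31437) = -2043*(-31437) = 64225791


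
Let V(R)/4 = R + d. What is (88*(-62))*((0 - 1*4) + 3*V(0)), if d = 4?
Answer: -240064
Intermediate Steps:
V(R) = 16 + 4*R (V(R) = 4*(R + 4) = 4*(4 + R) = 16 + 4*R)
(88*(-62))*((0 - 1*4) + 3*V(0)) = (88*(-62))*((0 - 1*4) + 3*(16 + 4*0)) = -5456*((0 - 4) + 3*(16 + 0)) = -5456*(-4 + 3*16) = -5456*(-4 + 48) = -5456*44 = -240064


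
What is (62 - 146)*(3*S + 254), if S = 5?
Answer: -22596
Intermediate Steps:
(62 - 146)*(3*S + 254) = (62 - 146)*(3*5 + 254) = -84*(15 + 254) = -84*269 = -22596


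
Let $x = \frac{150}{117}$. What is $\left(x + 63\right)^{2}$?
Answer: $\frac{6285049}{1521} \approx 4132.2$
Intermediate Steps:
$x = \frac{50}{39}$ ($x = 150 \cdot \frac{1}{117} = \frac{50}{39} \approx 1.2821$)
$\left(x + 63\right)^{2} = \left(\frac{50}{39} + 63\right)^{2} = \left(\frac{2507}{39}\right)^{2} = \frac{6285049}{1521}$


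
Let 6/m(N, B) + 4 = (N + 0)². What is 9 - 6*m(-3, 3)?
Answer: 9/5 ≈ 1.8000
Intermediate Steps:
m(N, B) = 6/(-4 + N²) (m(N, B) = 6/(-4 + (N + 0)²) = 6/(-4 + N²))
9 - 6*m(-3, 3) = 9 - 36/(-4 + (-3)²) = 9 - 36/(-4 + 9) = 9 - 36/5 = 9/5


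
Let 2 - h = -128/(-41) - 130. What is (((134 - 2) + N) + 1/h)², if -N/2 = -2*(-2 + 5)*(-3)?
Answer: 257358363025/27920656 ≈ 9217.5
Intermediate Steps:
N = -36 (N = -2*(-2*(-2 + 5))*(-3) = -2*(-2*3)*(-3) = -(-12)*(-3) = -2*18 = -36)
h = 5284/41 (h = 2 - (-128/(-41) - 130) = 2 - (-128*(-1/41) - 130) = 2 - (128/41 - 130) = 2 - 1*(-5202/41) = 2 + 5202/41 = 5284/41 ≈ 128.88)
(((134 - 2) + N) + 1/h)² = (((134 - 2) - 36) + 1/(5284/41))² = ((132 - 36) + 41/5284)² = (96 + 41/5284)² = (507305/5284)² = 257358363025/27920656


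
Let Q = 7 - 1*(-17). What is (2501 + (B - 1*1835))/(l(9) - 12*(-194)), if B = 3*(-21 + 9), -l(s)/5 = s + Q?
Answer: 30/103 ≈ 0.29126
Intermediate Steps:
Q = 24 (Q = 7 + 17 = 24)
l(s) = -120 - 5*s (l(s) = -5*(s + 24) = -5*(24 + s) = -120 - 5*s)
B = -36 (B = 3*(-12) = -36)
(2501 + (B - 1*1835))/(l(9) - 12*(-194)) = (2501 + (-36 - 1*1835))/((-120 - 5*9) - 12*(-194)) = (2501 + (-36 - 1835))/((-120 - 45) + 2328) = (2501 - 1871)/(-165 + 2328) = 630/2163 = 630*(1/2163) = 30/103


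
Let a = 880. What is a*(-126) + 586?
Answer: -110294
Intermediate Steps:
a*(-126) + 586 = 880*(-126) + 586 = -110880 + 586 = -110294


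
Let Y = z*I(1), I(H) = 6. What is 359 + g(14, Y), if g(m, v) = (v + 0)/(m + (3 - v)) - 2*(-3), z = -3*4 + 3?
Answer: 25861/71 ≈ 364.24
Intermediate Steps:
z = -9 (z = -12 + 3 = -9)
Y = -54 (Y = -9*6 = -54)
g(m, v) = 6 + v/(3 + m - v) (g(m, v) = v/(3 + m - v) + 6 = 6 + v/(3 + m - v))
359 + g(14, Y) = 359 + (18 - 5*(-54) + 6*14)/(3 + 14 - 1*(-54)) = 359 + (18 + 270 + 84)/(3 + 14 + 54) = 359 + 372/71 = 25861/71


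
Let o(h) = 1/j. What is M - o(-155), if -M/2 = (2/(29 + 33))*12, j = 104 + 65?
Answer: -4087/5239 ≈ -0.78011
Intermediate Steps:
j = 169
M = -24/31 (M = -2*2/(29 + 33)*12 = -2*2/62*12 = -2*(1/62)*2*12 = -2*12/31 = -24/31 ≈ -0.77419)
o(h) = 1/169
M - o(-155) = -24/31 - 1*1/169 = -24/31 - 1/169 = -4087/5239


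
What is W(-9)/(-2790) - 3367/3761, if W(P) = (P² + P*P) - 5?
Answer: -9984407/10493190 ≈ -0.95151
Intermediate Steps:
W(P) = -5 + 2*P² (W(P) = (P² + P²) - 5 = 2*P² - 5 = -5 + 2*P²)
W(-9)/(-2790) - 3367/3761 = (-5 + 2*(-9)²)/(-2790) - 3367/3761 = (-5 + 2*81)*(-1/2790) - 3367*1/3761 = (-5 + 162)*(-1/2790) - 3367/3761 = 157*(-1/2790) - 3367/3761 = -157/2790 - 3367/3761 = -9984407/10493190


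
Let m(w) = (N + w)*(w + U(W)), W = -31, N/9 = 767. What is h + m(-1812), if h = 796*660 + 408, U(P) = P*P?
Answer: -3806673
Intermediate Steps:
N = 6903 (N = 9*767 = 6903)
U(P) = P**2
m(w) = (961 + w)*(6903 + w) (m(w) = (6903 + w)*(w + (-31)**2) = (6903 + w)*(w + 961) = (6903 + w)*(961 + w) = (961 + w)*(6903 + w))
h = 525768 (h = 525360 + 408 = 525768)
h + m(-1812) = 525768 + (6633783 + (-1812)**2 + 7864*(-1812)) = 525768 + (6633783 + 3283344 - 14249568) = 525768 - 4332441 = -3806673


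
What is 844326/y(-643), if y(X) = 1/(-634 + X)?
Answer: -1078204302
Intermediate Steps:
844326/y(-643) = 844326/(1/(-634 - 643)) = 844326/(1/(-1277)) = 844326/(-1/1277) = 844326*(-1277) = -1078204302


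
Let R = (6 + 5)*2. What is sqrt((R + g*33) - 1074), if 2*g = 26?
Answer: I*sqrt(623) ≈ 24.96*I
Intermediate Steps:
g = 13 (g = (1/2)*26 = 13)
R = 22 (R = 11*2 = 22)
sqrt((R + g*33) - 1074) = sqrt((22 + 13*33) - 1074) = sqrt((22 + 429) - 1074) = sqrt(451 - 1074) = sqrt(-623) = I*sqrt(623)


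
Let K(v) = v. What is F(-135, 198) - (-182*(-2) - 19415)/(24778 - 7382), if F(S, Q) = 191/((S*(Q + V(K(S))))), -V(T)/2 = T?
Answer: 150039943/137384910 ≈ 1.0921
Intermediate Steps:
V(T) = -2*T
F(S, Q) = 191/(S*(Q - 2*S)) (F(S, Q) = 191/((S*(Q - 2*S))) = 191*(1/(S*(Q - 2*S))) = 191/(S*(Q - 2*S)))
F(-135, 198) - (-182*(-2) - 19415)/(24778 - 7382) = 191/(-135*(198 - 2*(-135))) - (-182*(-2) - 19415)/(24778 - 7382) = 191*(-1/135)/(198 + 270) - (364 - 19415)/17396 = 191*(-1/135)/468 - (-19051)/17396 = 191*(-1/135)*(1/468) - 1*(-19051/17396) = -191/63180 + 19051/17396 = 150039943/137384910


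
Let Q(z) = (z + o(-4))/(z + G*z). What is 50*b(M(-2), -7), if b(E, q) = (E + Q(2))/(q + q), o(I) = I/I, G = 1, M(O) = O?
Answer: 125/28 ≈ 4.4643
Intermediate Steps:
o(I) = 1
Q(z) = (1 + z)/(2*z) (Q(z) = (z + 1)/(z + 1*z) = (1 + z)/(z + z) = (1 + z)/((2*z)) = (1 + z)*(1/(2*z)) = (1 + z)/(2*z))
b(E, q) = (¾ + E)/(2*q) (b(E, q) = (E + (½)*(1 + 2)/2)/(q + q) = (E + (½)*(½)*3)/((2*q)) = (E + ¾)*(1/(2*q)) = (¾ + E)*(1/(2*q)) = (¾ + E)/(2*q))
50*b(M(-2), -7) = 50*((⅛)*(3 + 4*(-2))/(-7)) = 50*((⅛)*(-⅐)*(3 - 8)) = 50*((⅛)*(-⅐)*(-5)) = 50*(5/56) = 125/28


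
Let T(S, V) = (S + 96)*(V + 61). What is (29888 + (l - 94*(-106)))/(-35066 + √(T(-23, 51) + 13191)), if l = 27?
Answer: -466132338/409867663 - 13293*√21367/409867663 ≈ -1.1420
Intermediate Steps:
T(S, V) = (61 + V)*(96 + S) (T(S, V) = (96 + S)*(61 + V) = (61 + V)*(96 + S))
(29888 + (l - 94*(-106)))/(-35066 + √(T(-23, 51) + 13191)) = (29888 + (27 - 94*(-106)))/(-35066 + √((5856 + 61*(-23) + 96*51 - 23*51) + 13191)) = (29888 + (27 + 9964))/(-35066 + √((5856 - 1403 + 4896 - 1173) + 13191)) = (29888 + 9991)/(-35066 + √(8176 + 13191)) = 39879/(-35066 + √21367)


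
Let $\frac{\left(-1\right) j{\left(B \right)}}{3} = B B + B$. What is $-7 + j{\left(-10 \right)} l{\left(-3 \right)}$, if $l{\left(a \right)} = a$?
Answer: $803$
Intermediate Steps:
$j{\left(B \right)} = - 3 B - 3 B^{2}$ ($j{\left(B \right)} = - 3 \left(B B + B\right) = - 3 \left(B^{2} + B\right) = - 3 \left(B + B^{2}\right) = - 3 B - 3 B^{2}$)
$-7 + j{\left(-10 \right)} l{\left(-3 \right)} = -7 + \left(-3\right) \left(-10\right) \left(1 - 10\right) \left(-3\right) = -7 + \left(-3\right) \left(-10\right) \left(-9\right) \left(-3\right) = -7 - -810 = -7 + 810 = 803$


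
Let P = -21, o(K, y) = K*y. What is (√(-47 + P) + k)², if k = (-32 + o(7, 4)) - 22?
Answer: 608 - 104*I*√17 ≈ 608.0 - 428.8*I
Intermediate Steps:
k = -26 (k = (-32 + 7*4) - 22 = (-32 + 28) - 22 = -4 - 22 = -26)
(√(-47 + P) + k)² = (√(-47 - 21) - 26)² = (√(-68) - 26)² = (2*I*√17 - 26)² = (-26 + 2*I*√17)²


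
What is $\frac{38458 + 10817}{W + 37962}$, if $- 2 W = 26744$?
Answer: $\frac{9855}{4918} \approx 2.0039$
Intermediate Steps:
$W = -13372$ ($W = \left(- \frac{1}{2}\right) 26744 = -13372$)
$\frac{38458 + 10817}{W + 37962} = \frac{38458 + 10817}{-13372 + 37962} = \frac{49275}{24590} = 49275 \cdot \frac{1}{24590} = \frac{9855}{4918}$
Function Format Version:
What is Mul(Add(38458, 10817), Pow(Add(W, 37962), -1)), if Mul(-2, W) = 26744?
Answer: Rational(9855, 4918) ≈ 2.0039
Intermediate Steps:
W = -13372 (W = Mul(Rational(-1, 2), 26744) = -13372)
Mul(Add(38458, 10817), Pow(Add(W, 37962), -1)) = Mul(Add(38458, 10817), Pow(Add(-13372, 37962), -1)) = Mul(49275, Pow(24590, -1)) = Mul(49275, Rational(1, 24590)) = Rational(9855, 4918)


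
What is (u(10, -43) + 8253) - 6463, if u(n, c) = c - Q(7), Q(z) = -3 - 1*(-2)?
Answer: 1748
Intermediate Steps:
Q(z) = -1 (Q(z) = -3 + 2 = -1)
u(n, c) = 1 + c (u(n, c) = c - 1*(-1) = c + 1 = 1 + c)
(u(10, -43) + 8253) - 6463 = ((1 - 43) + 8253) - 6463 = (-42 + 8253) - 6463 = 8211 - 6463 = 1748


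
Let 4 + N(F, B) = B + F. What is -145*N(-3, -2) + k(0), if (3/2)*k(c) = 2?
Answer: 3919/3 ≈ 1306.3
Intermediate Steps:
N(F, B) = -4 + B + F (N(F, B) = -4 + (B + F) = -4 + B + F)
k(c) = 4/3 (k(c) = (2/3)*2 = 4/3)
-145*N(-3, -2) + k(0) = -145*(-4 - 2 - 3) + 4/3 = -145*(-9) + 4/3 = 1305 + 4/3 = 3919/3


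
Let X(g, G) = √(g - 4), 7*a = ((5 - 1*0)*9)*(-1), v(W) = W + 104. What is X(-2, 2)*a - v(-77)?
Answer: -27 - 45*I*√6/7 ≈ -27.0 - 15.747*I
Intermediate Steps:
v(W) = 104 + W
a = -45/7 (a = (((5 - 1*0)*9)*(-1))/7 = (((5 + 0)*9)*(-1))/7 = ((5*9)*(-1))/7 = (45*(-1))/7 = (⅐)*(-45) = -45/7 ≈ -6.4286)
X(g, G) = √(-4 + g)
X(-2, 2)*a - v(-77) = √(-4 - 2)*(-45/7) - (104 - 77) = √(-6)*(-45/7) - 1*27 = (I*√6)*(-45/7) - 27 = -45*I*√6/7 - 27 = -27 - 45*I*√6/7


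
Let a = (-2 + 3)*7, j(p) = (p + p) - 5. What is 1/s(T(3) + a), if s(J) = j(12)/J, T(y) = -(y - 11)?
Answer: 15/19 ≈ 0.78947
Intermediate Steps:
T(y) = 11 - y (T(y) = -(-11 + y) = 11 - y)
j(p) = -5 + 2*p (j(p) = 2*p - 5 = -5 + 2*p)
a = 7 (a = 1*7 = 7)
s(J) = 19/J (s(J) = (-5 + 2*12)/J = (-5 + 24)/J = 19/J)
1/s(T(3) + a) = 1/(19/((11 - 1*3) + 7)) = 1/(19/((11 - 3) + 7)) = 1/(19/(8 + 7)) = 1/(19/15) = 15/19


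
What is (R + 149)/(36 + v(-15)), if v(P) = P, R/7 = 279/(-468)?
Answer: 7531/1092 ≈ 6.8965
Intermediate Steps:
R = -217/52 (R = 7*(279/(-468)) = 7*(279*(-1/468)) = 7*(-31/52) = -217/52 ≈ -4.1731)
(R + 149)/(36 + v(-15)) = (-217/52 + 149)/(36 - 15) = (7531/52)/21 = (7531/52)*(1/21) = 7531/1092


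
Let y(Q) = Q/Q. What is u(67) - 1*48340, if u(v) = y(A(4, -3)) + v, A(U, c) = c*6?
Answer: -48272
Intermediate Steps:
A(U, c) = 6*c
y(Q) = 1
u(v) = 1 + v
u(67) - 1*48340 = (1 + 67) - 1*48340 = 68 - 48340 = -48272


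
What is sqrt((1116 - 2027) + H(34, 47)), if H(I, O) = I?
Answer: I*sqrt(877) ≈ 29.614*I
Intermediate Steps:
sqrt((1116 - 2027) + H(34, 47)) = sqrt((1116 - 2027) + 34) = sqrt(-911 + 34) = sqrt(-877) = I*sqrt(877)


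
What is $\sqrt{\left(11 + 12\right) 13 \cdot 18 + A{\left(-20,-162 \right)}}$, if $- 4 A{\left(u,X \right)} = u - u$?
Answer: $3 \sqrt{598} \approx 73.362$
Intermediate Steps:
$A{\left(u,X \right)} = 0$ ($A{\left(u,X \right)} = - \frac{u - u}{4} = \left(- \frac{1}{4}\right) 0 = 0$)
$\sqrt{\left(11 + 12\right) 13 \cdot 18 + A{\left(-20,-162 \right)}} = \sqrt{\left(11 + 12\right) 13 \cdot 18 + 0} = \sqrt{23 \cdot 13 \cdot 18 + 0} = \sqrt{299 \cdot 18 + 0} = \sqrt{5382 + 0} = \sqrt{5382} = 3 \sqrt{598}$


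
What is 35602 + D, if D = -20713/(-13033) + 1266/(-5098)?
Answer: 1182782754982/33221117 ≈ 35603.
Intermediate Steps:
D = 44547548/33221117 (D = -20713*(-1/13033) + 1266*(-1/5098) = 20713/13033 - 633/2549 = 44547548/33221117 ≈ 1.3409)
35602 + D = 35602 + 44547548/33221117 = 1182782754982/33221117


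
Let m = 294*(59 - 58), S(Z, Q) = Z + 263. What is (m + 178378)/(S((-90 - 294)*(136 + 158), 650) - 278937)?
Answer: -89336/195785 ≈ -0.45630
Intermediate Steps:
S(Z, Q) = 263 + Z
m = 294 (m = 294*1 = 294)
(m + 178378)/(S((-90 - 294)*(136 + 158), 650) - 278937) = (294 + 178378)/((263 + (-90 - 294)*(136 + 158)) - 278937) = 178672/((263 - 384*294) - 278937) = 178672/((263 - 112896) - 278937) = 178672/(-112633 - 278937) = 178672/(-391570) = 178672*(-1/391570) = -89336/195785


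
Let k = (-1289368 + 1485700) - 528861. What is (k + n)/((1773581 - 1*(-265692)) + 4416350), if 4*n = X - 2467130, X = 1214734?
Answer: -645628/6455623 ≈ -0.10001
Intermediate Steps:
k = -332529 (k = 196332 - 528861 = -332529)
n = -313099 (n = (1214734 - 2467130)/4 = (1/4)*(-1252396) = -313099)
(k + n)/((1773581 - 1*(-265692)) + 4416350) = (-332529 - 313099)/((1773581 - 1*(-265692)) + 4416350) = -645628/((1773581 + 265692) + 4416350) = -645628/(2039273 + 4416350) = -645628/6455623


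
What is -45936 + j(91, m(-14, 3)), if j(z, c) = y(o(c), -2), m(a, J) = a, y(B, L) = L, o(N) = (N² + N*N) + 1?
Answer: -45938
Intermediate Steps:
o(N) = 1 + 2*N² (o(N) = (N² + N²) + 1 = 2*N² + 1 = 1 + 2*N²)
j(z, c) = -2
-45936 + j(91, m(-14, 3)) = -45936 - 2 = -45938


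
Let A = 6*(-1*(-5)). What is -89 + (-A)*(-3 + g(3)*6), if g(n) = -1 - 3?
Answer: 721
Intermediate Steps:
g(n) = -4
A = 30 (A = 6*5 = 30)
-89 + (-A)*(-3 + g(3)*6) = -89 + (-1*30)*(-3 - 4*6) = -89 - 30*(-3 - 24) = -89 - 30*(-27) = -89 + 810 = 721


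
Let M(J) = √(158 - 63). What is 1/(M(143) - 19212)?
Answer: -19212/369100849 - √95/369100849 ≈ -5.2077e-5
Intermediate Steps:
M(J) = √95
1/(M(143) - 19212) = 1/(√95 - 19212) = 1/(-19212 + √95)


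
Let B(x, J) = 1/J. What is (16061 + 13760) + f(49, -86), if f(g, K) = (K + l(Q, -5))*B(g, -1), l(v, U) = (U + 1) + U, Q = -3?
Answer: 29916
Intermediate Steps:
l(v, U) = 1 + 2*U (l(v, U) = (1 + U) + U = 1 + 2*U)
f(g, K) = 9 - K (f(g, K) = (K + (1 + 2*(-5)))/(-1) = (K + (1 - 10))*(-1) = (K - 9)*(-1) = (-9 + K)*(-1) = 9 - K)
(16061 + 13760) + f(49, -86) = (16061 + 13760) + (9 - 1*(-86)) = 29821 + (9 + 86) = 29821 + 95 = 29916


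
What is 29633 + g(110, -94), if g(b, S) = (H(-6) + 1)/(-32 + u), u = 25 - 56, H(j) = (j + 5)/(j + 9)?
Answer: 5600635/189 ≈ 29633.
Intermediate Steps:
H(j) = (5 + j)/(9 + j)
u = -31
g(b, S) = -2/189 (g(b, S) = ((5 - 6)/(9 - 6) + 1)/(-32 - 31) = (-1/3 + 1)/(-63) = ((⅓)*(-1) + 1)*(-1/63) = (-⅓ + 1)*(-1/63) = (⅔)*(-1/63) = -2/189)
29633 + g(110, -94) = 29633 - 2/189 = 5600635/189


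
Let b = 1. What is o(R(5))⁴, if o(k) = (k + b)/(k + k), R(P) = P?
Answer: 81/625 ≈ 0.12960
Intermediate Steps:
o(k) = (1 + k)/(2*k) (o(k) = (k + 1)/(k + k) = (1 + k)/((2*k)) = (1 + k)*(1/(2*k)) = (1 + k)/(2*k))
o(R(5))⁴ = ((½)*(1 + 5)/5)⁴ = ((½)*(⅕)*6)⁴ = (⅗)⁴ = 81/625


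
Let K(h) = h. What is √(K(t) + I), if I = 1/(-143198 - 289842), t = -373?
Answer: I*√4371644921865/108260 ≈ 19.313*I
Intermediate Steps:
I = -1/433040 (I = 1/(-433040) = -1/433040 ≈ -2.3093e-6)
√(K(t) + I) = √(-373 - 1/433040) = √(-161523921/433040) = I*√4371644921865/108260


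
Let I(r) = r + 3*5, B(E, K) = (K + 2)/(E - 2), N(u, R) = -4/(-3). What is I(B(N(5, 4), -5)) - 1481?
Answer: -2923/2 ≈ -1461.5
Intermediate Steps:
N(u, R) = 4/3 (N(u, R) = -4*(-⅓) = 4/3)
B(E, K) = (2 + K)/(-2 + E)
I(r) = 15 + r (I(r) = r + 15 = 15 + r)
I(B(N(5, 4), -5)) - 1481 = (15 + (2 - 5)/(-2 + 4/3)) - 1481 = (15 - 3/(-⅔)) - 1481 = (15 - 3/2*(-3)) - 1481 = (15 + 9/2) - 1481 = 39/2 - 1481 = -2923/2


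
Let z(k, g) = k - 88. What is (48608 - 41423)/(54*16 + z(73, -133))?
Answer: 2395/283 ≈ 8.4629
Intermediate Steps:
z(k, g) = -88 + k
(48608 - 41423)/(54*16 + z(73, -133)) = (48608 - 41423)/(54*16 + (-88 + 73)) = 7185/(864 - 15) = 7185/849 = 7185*(1/849) = 2395/283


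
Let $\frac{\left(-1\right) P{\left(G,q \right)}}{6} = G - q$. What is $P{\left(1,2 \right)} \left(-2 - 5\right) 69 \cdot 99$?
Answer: $-286902$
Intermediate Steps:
$P{\left(G,q \right)} = - 6 G + 6 q$ ($P{\left(G,q \right)} = - 6 \left(G - q\right) = - 6 G + 6 q$)
$P{\left(1,2 \right)} \left(-2 - 5\right) 69 \cdot 99 = \left(\left(-6\right) 1 + 6 \cdot 2\right) \left(-2 - 5\right) 69 \cdot 99 = \left(-6 + 12\right) \left(-7\right) 69 \cdot 99 = 6 \left(-7\right) 69 \cdot 99 = \left(-42\right) 69 \cdot 99 = \left(-2898\right) 99 = -286902$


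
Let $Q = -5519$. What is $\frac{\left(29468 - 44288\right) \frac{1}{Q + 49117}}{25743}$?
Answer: $- \frac{2470}{187057219} \approx -1.3205 \cdot 10^{-5}$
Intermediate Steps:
$\frac{\left(29468 - 44288\right) \frac{1}{Q + 49117}}{25743} = \frac{\left(29468 - 44288\right) \frac{1}{-5519 + 49117}}{25743} = - \frac{14820}{43598} \cdot \frac{1}{25743} = \left(-14820\right) \frac{1}{43598} \cdot \frac{1}{25743} = \left(- \frac{7410}{21799}\right) \frac{1}{25743} = - \frac{2470}{187057219}$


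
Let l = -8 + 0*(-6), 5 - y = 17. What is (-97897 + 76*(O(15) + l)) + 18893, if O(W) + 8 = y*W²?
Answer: -285420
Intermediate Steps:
y = -12 (y = 5 - 1*17 = 5 - 17 = -12)
O(W) = -8 - 12*W²
l = -8 (l = -8 + 0 = -8)
(-97897 + 76*(O(15) + l)) + 18893 = (-97897 + 76*((-8 - 12*15²) - 8)) + 18893 = (-97897 + 76*((-8 - 12*225) - 8)) + 18893 = (-97897 + 76*((-8 - 2700) - 8)) + 18893 = (-97897 + 76*(-2708 - 8)) + 18893 = (-97897 + 76*(-2716)) + 18893 = (-97897 - 206416) + 18893 = -304313 + 18893 = -285420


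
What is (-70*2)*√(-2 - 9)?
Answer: -140*I*√11 ≈ -464.33*I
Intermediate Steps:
(-70*2)*√(-2 - 9) = -140*I*√11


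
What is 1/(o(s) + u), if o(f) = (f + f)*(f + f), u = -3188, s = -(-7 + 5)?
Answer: -1/3172 ≈ -0.00031526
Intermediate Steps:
s = 2 (s = -1*(-2) = 2)
o(f) = 4*f**2 (o(f) = (2*f)*(2*f) = 4*f**2)
1/(o(s) + u) = 1/(4*2**2 - 3188) = 1/(4*4 - 3188) = 1/(16 - 3188) = 1/(-3172) = -1/3172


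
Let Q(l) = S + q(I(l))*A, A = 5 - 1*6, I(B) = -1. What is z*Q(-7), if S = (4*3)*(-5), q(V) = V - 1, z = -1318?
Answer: 76444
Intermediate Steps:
q(V) = -1 + V
S = -60 (S = 12*(-5) = -60)
A = -1 (A = 5 - 6 = -1)
Q(l) = -58 (Q(l) = -60 + (-1 - 1)*(-1) = -60 - 2*(-1) = -60 + 2 = -58)
z*Q(-7) = -1318*(-58) = 76444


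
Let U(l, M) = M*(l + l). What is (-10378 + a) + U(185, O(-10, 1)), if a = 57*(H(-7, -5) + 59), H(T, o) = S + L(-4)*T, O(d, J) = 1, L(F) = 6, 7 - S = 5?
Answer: -8925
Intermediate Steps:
S = 2 (S = 7 - 1*5 = 7 - 5 = 2)
H(T, o) = 2 + 6*T
a = 1083 (a = 57*((2 + 6*(-7)) + 59) = 57*((2 - 42) + 59) = 57*(-40 + 59) = 57*19 = 1083)
U(l, M) = 2*M*l (U(l, M) = M*(2*l) = 2*M*l)
(-10378 + a) + U(185, O(-10, 1)) = (-10378 + 1083) + 2*1*185 = -9295 + 370 = -8925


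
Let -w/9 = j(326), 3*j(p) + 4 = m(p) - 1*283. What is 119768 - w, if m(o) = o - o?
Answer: 118907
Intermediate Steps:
m(o) = 0
j(p) = -287/3 (j(p) = -4/3 + (0 - 1*283)/3 = -4/3 + (0 - 283)/3 = -4/3 + (⅓)*(-283) = -4/3 - 283/3 = -287/3)
w = 861 (w = -9*(-287/3) = 861)
119768 - w = 119768 - 1*861 = 119768 - 861 = 118907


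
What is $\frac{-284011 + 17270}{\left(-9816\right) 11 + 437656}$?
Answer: $- \frac{266741}{329680} \approx -0.80909$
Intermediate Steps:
$\frac{-284011 + 17270}{\left(-9816\right) 11 + 437656} = - \frac{266741}{-107976 + 437656} = - \frac{266741}{329680}$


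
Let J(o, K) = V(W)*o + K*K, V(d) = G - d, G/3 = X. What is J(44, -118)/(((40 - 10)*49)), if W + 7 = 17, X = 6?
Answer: 7138/735 ≈ 9.7116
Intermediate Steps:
W = 10 (W = -7 + 17 = 10)
G = 18 (G = 3*6 = 18)
V(d) = 18 - d
J(o, K) = K² + 8*o (J(o, K) = (18 - 1*10)*o + K*K = (18 - 10)*o + K² = 8*o + K² = K² + 8*o)
J(44, -118)/(((40 - 10)*49)) = ((-118)² + 8*44)/(((40 - 10)*49)) = (13924 + 352)/((30*49)) = 14276/1470 = 14276*(1/1470) = 7138/735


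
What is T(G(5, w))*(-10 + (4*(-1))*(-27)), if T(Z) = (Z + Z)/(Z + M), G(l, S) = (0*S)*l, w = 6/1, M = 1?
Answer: 0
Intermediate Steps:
w = 6 (w = 6*1 = 6)
G(l, S) = 0 (G(l, S) = 0*l = 0)
T(Z) = 2*Z/(1 + Z) (T(Z) = (Z + Z)/(Z + 1) = (2*Z)/(1 + Z) = 2*Z/(1 + Z))
T(G(5, w))*(-10 + (4*(-1))*(-27)) = (2*0/(1 + 0))*(-10 + (4*(-1))*(-27)) = (2*0/1)*(-10 - 4*(-27)) = (2*0*1)*(-10 + 108) = 0*98 = 0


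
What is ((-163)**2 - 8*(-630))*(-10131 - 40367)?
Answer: -1596191282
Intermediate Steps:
((-163)**2 - 8*(-630))*(-10131 - 40367) = (26569 + 5040)*(-50498) = 31609*(-50498) = -1596191282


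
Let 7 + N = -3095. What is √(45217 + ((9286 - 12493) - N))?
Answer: 2*√11278 ≈ 212.40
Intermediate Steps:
N = -3102 (N = -7 - 3095 = -3102)
√(45217 + ((9286 - 12493) - N)) = √(45217 + ((9286 - 12493) - 1*(-3102))) = √(45217 + (-3207 + 3102)) = √(45217 - 105) = √45112 = 2*√11278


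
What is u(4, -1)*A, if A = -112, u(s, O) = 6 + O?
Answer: -560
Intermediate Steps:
u(4, -1)*A = (6 - 1)*(-112) = 5*(-112) = -560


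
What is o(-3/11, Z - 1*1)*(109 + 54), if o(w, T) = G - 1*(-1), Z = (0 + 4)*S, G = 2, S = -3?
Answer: 489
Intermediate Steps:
Z = -12 (Z = (0 + 4)*(-3) = 4*(-3) = -12)
o(w, T) = 3 (o(w, T) = 2 - 1*(-1) = 2 + 1 = 3)
o(-3/11, Z - 1*1)*(109 + 54) = 3*(109 + 54) = 3*163 = 489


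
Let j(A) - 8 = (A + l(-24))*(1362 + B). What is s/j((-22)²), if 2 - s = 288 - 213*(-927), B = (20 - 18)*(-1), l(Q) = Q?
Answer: -197737/625608 ≈ -0.31607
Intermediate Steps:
B = -2 (B = 2*(-1) = -2)
j(A) = -32632 + 1360*A (j(A) = 8 + (A - 24)*(1362 - 2) = 8 + (-24 + A)*1360 = 8 + (-32640 + 1360*A) = -32632 + 1360*A)
s = -197737 (s = 2 - (288 - 213*(-927)) = 2 - (288 + 197451) = 2 - 1*197739 = 2 - 197739 = -197737)
s/j((-22)²) = -197737/(-32632 + 1360*(-22)²) = -197737/(-32632 + 1360*484) = -197737/(-32632 + 658240) = -197737/625608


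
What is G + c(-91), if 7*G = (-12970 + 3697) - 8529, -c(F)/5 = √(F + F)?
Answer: -17802/7 - 5*I*√182 ≈ -2543.1 - 67.454*I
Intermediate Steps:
c(F) = -5*√2*√F (c(F) = -5*√(F + F) = -5*√2*√F)
G = -17802/7 (G = ((-12970 + 3697) - 8529)/7 = (-9273 - 8529)/7 = (⅐)*(-17802) = -17802/7 ≈ -2543.1)
G + c(-91) = -17802/7 - 5*√2*√(-91) = -17802/7 - 5*√2*I*√91 = -17802/7 - 5*I*√182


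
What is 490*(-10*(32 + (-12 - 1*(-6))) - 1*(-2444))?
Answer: 1070160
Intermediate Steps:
490*(-10*(32 + (-12 - 1*(-6))) - 1*(-2444)) = 490*(-10*(32 + (-12 + 6)) + 2444) = 490*(-10*(32 - 6) + 2444) = 490*(-10*26 + 2444) = 490*(-260 + 2444) = 490*2184 = 1070160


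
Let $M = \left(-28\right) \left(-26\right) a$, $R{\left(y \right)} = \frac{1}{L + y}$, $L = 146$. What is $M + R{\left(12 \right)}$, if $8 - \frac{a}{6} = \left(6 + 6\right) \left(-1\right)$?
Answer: $\frac{13802881}{158} \approx 87360.0$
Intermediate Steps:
$a = 120$ ($a = 48 - 6 \left(6 + 6\right) \left(-1\right) = 48 - 6 \cdot 12 \left(-1\right) = 48 - -72 = 48 + 72 = 120$)
$R{\left(y \right)} = \frac{1}{146 + y}$
$M = 87360$ ($M = \left(-28\right) \left(-26\right) 120 = 728 \cdot 120 = 87360$)
$M + R{\left(12 \right)} = 87360 + \frac{1}{146 + 12} = 87360 + \frac{1}{158} = \frac{13802881}{158}$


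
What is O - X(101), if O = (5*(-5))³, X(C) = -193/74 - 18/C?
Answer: -116760425/7474 ≈ -15622.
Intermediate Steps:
X(C) = -193/74 - 18/C (X(C) = -193*1/74 - 18/C = -193/74 - 18/C)
O = -15625 (O = (-25)³ = -15625)
O - X(101) = -15625 - (-193/74 - 18/101) = -15625 - 1*(-20825/7474) = -15625 + 20825/7474 = -116760425/7474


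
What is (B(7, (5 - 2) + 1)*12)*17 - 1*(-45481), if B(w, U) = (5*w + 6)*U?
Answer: 78937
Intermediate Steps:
B(w, U) = U*(6 + 5*w) (B(w, U) = (6 + 5*w)*U = U*(6 + 5*w))
(B(7, (5 - 2) + 1)*12)*17 - 1*(-45481) = ((((5 - 2) + 1)*(6 + 5*7))*12)*17 - 1*(-45481) = (((3 + 1)*(6 + 35))*12)*17 + 45481 = ((4*41)*12)*17 + 45481 = (164*12)*17 + 45481 = 1968*17 + 45481 = 33456 + 45481 = 78937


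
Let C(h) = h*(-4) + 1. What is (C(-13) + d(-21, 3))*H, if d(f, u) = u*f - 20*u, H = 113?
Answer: -7910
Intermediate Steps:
C(h) = 1 - 4*h (C(h) = -4*h + 1 = 1 - 4*h)
d(f, u) = -20*u + f*u (d(f, u) = f*u - 20*u = -20*u + f*u)
(C(-13) + d(-21, 3))*H = ((1 - 4*(-13)) + 3*(-20 - 21))*113 = ((1 + 52) + 3*(-41))*113 = (53 - 123)*113 = -70*113 = -7910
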